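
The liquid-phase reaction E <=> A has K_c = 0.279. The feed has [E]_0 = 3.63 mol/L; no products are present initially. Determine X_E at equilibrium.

X = 0.218

Let X = conversion of E; extent ξ = 3.63·X mol/L.
Concentrations: [E] = 3.63 − 3.63X; [A] = 3.63X.
K_c = [A] / ([E]).
Equating to 0.279: the physical root is X = 0.218.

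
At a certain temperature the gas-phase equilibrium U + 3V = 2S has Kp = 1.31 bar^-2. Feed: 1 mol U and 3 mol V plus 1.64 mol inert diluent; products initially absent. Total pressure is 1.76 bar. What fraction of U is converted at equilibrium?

X = 0.395

Basis: 1 mol U initially; let X = conversion of U. Extent ξ = X.
Moles: n_U = 1 − X; n_V = 3 − 3X; n_S = 2X; n_I = 1.64 (inert).
Summing: n_T = 5.64 − 2X.
Mole fractions y_i = n_i/n_T; Kp = p_S^2 / (p_U p_V^3) with p_i = y_i·P.
This yields a degree-4 equation in X; solving on (0,1), X = 0.395.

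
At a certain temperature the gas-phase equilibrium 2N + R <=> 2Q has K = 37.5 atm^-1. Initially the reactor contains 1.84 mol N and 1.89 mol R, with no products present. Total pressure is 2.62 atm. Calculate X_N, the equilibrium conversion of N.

Take 1.84 mol N as basis and let X be its fractional conversion, so ξ = 0.92X.
Mole table: n_N = 1.84 − 1.84X; n_R = 1.89 − 0.92X; n_Q = 1.84X.
n_T = Σnᵢ = 3.73 − 0.92X.
y_i = n_i/n_T, p_i = y_i·P. K = p_Q^2 / (p_N^2 p_R).
This yields a degree-3 equation in X; solving on (0,1), X = 0.858.

X = 0.858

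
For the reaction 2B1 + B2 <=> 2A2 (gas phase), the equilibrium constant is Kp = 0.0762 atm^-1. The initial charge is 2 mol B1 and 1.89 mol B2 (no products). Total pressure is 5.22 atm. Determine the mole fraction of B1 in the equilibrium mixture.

y_B1 = 0.392

Let X = conversion of B1 (basis 2 mol B1); extent of reaction ξ = X.
Mole table: n_B1 = 2 − 2X; n_B2 = 1.89 − X; n_A2 = 2X.
Summing: n_T = 3.89 − X.
With p_i = (n_i/n_T)P, Kp = p_A2^2 / (p_B1^2 p_B2).
Substituting and setting equal to 0.0762 atm^-1 gives a polynomial in X; the root in (0,1) is X = 0.296.
Then n_B1 = 1.41, n_T = 3.59, so y_B1 = 0.392.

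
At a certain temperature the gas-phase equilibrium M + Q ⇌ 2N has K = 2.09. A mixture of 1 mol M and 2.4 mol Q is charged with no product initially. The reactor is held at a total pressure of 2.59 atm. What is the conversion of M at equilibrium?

Let X = conversion of M (basis 1 mol M); extent of reaction ξ = X.
Mole table: n_M = 1 − X; n_Q = 2.4 − X; n_N = 2X.
n_T stays at 3.4 (no change in mole number).
Mole fractions y_i = n_i/n_T; K = p_N^2 / (p_M p_Q) with p_i = y_i·P.
Substituting and setting equal to 2.09 gives a polynomial in X; the root in (0,1) is X = 0.607.

X = 0.607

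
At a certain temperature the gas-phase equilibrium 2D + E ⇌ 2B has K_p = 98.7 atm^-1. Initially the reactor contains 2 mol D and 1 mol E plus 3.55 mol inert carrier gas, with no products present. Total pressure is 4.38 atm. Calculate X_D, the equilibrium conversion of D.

X = 0.796

Take 2 mol D as basis and let X be its fractional conversion, so ξ = X.
Mole table: n_D = 2 − 2X; n_E = 1 − X; n_B = 2X; n_I = 3.55 (inert).
Summing: n_T = 6.55 − X.
Mole fractions y_i = n_i/n_T; K_p = p_B^2 / (p_D^2 p_E) with p_i = y_i·P.
Setting this equal to 98.7 atm^-1 and taking the physical root (0 < X < 1) gives X = 0.796.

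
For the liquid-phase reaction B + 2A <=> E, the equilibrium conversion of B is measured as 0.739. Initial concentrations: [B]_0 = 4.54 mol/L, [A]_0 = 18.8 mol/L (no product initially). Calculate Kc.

Kc = 0.0194 (mol/L)^-2

Let X = conversion of B.
Concentrations: [B] = 4.54 − 4.54X; [A] = 18.8 − 9.08X; [E] = 4.54X.
At X = 0.739: [B] = 1.18, [A] = 12.1, [E] = 3.36.
Kc = [E] / ([B] [A]^2) = 0.0194 (mol/L)^-2.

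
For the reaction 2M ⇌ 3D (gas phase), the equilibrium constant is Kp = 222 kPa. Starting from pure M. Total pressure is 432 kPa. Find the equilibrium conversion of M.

Take 1 mol M as basis and let X be its fractional conversion, so ξ = 0.5X.
At extent ξ: n_M = 1 − X; n_D = 1.5X.
Total moles n_T = 1 + 0.5X.
With p_i = (n_i/n_T)P, Kp = p_D^3 / (p_M^2).
Setting this equal to 222 kPa and taking the physical root (0 < X < 1) gives X = 0.403.

X = 0.403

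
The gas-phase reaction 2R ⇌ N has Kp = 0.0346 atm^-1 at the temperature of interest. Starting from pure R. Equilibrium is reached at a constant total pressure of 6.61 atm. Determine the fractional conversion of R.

Take 1 mol R as basis and let X be its fractional conversion, so ξ = 0.5X.
Mole table: n_R = 1 − X; n_N = 0.5X.
Summing: n_T = 1 − 0.5X.
With p_i = (n_i/n_T)P, Kp = p_N / (p_R^2).
This yields a degree-2 equation in X; solving on (0,1), X = 0.277.

X = 0.277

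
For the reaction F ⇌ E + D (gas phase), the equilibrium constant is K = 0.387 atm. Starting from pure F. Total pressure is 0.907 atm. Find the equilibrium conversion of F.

Take 1 mol F as basis and let X be its fractional conversion, so ξ = X.
Moles: n_F = 1 − X; n_E = X; n_D = X.
Summing: n_T = 1 + X.
With p_i = (n_i/n_T)P, K = p_E p_D / (p_F).
Equating to 0.387 atm and solving on 0 < X < 1: X = 0.547.

X = 0.547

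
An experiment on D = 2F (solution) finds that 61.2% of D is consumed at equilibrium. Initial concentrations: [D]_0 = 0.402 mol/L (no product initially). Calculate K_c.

Let X = conversion of D.
Concentrations: [D] = 0.402 − 0.402X; [F] = 0.804X.
At X = 0.612: [D] = 0.156, [F] = 0.492.
K_c = [F]^2 / ([D]) = 1.55 mol/L.

K_c = 1.55 mol/L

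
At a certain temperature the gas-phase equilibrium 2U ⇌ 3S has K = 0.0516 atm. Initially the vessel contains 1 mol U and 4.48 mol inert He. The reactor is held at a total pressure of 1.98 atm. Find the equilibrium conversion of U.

X = 0.282

Let X = conversion of U (basis 1 mol U); extent of reaction ξ = 0.5X.
Mole table: n_U = 1 − X; n_S = 1.5X; n_I = 4.48 (inert).
n_T = Σnᵢ = 5.48 + 0.5X.
Mole fractions y_i = n_i/n_T; K = p_S^3 / (p_U^2) with p_i = y_i·P.
Setting this equal to 0.0516 atm and taking the physical root (0 < X < 1) gives X = 0.282.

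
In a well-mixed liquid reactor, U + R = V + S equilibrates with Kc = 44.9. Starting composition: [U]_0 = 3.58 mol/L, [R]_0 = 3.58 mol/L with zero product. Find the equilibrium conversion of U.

Let X = conversion of U; extent ξ = 3.58·X mol/L.
Concentrations: [U] = 3.58 − 3.58X; [R] = 3.58 − 3.58X; [V] = 3.58X; [S] = 3.58X.
Kc = [V] [S] / ([U] [R]).
Solving Kc = 44.9 for X ∈ (0,1): X = 0.870.

X = 0.870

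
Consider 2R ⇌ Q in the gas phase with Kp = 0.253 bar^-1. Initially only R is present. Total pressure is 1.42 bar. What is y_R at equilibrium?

y_R = 0.781

Basis: 1 mol R initially; let X = conversion of R. Extent ξ = 0.5X.
Mole table: n_R = 1 − X; n_Q = 0.5X.
Total moles n_T = 1 − 0.5X.
With p_i = (n_i/n_T)P, Kp = p_Q / (p_R^2).
Substituting and setting equal to 0.253 bar^-1 gives a polynomial in X; the root in (0,1) is X = 0.359.
Then n_R = 0.641, n_T = 0.82, so y_R = 0.781.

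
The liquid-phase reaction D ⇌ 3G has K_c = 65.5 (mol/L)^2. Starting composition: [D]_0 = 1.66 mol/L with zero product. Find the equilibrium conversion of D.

X = 0.665

Let X = conversion of D; extent ξ = 1.66·X mol/L.
Concentrations: [D] = 1.66 − 1.66X; [G] = 4.98X.
K_c = [G]^3 / ([D]).
Equating to 65.5 (mol/L)^2: the physical root is X = 0.665.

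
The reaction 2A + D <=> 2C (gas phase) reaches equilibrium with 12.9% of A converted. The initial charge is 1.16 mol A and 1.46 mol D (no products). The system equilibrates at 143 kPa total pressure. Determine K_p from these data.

K_p = 0.000282 kPa^-1

Basis: 1.16 mol A initially; let X = conversion of A. Extent ξ = 0.58X.
Mole table: n_A = 1.16 − 1.16X; n_D = 1.46 − 0.58X; n_C = 1.16X.
n_T = Σnᵢ = 2.62 − 0.58X.
At X = 0.129: n_A = 1.01, n_D = 1.39, n_C = 0.15, n_T = 2.55.
p_i = (n_i/n_T)·P. K_p = p_C^2 / (p_A^2 p_D) = 0.000282 kPa^-1.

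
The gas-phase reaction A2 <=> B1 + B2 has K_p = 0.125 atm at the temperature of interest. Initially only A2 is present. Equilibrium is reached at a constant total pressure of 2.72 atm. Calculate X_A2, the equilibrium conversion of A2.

Basis: 1 mol A2 initially; let X = conversion of A2. Extent ξ = X.
Mole table: n_A2 = 1 − X; n_B1 = X; n_B2 = X.
Summing: n_T = 1 + X.
With p_i = (n_i/n_T)P, K_p = p_B1 p_B2 / (p_A2).
Setting this equal to 0.125 atm and taking the physical root (0 < X < 1) gives X = 0.210.

X = 0.210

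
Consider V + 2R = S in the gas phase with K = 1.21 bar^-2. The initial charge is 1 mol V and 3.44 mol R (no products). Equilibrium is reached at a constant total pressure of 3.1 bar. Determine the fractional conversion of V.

X = 0.827

Take 1 mol V as basis and let X be its fractional conversion, so ξ = X.
Mole table: n_V = 1 − X; n_R = 3.44 − 2X; n_S = X.
n_T = Σnᵢ = 4.44 − 2X.
Mole fractions y_i = n_i/n_T; K = p_S / (p_V p_R^2) with p_i = y_i·P.
Substituting and setting equal to 1.21 bar^-2 gives a polynomial in X; the root in (0,1) is X = 0.827.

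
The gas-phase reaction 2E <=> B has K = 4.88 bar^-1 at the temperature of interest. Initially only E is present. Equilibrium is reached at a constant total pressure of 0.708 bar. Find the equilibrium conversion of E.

X = 0.740

Let X = conversion of E (basis 1 mol E); extent of reaction ξ = 0.5X.
Mole table: n_E = 1 − X; n_B = 0.5X.
Total moles n_T = 1 − 0.5X.
Mole fractions y_i = n_i/n_T; K = p_B / (p_E^2) with p_i = y_i·P.
Substituting and setting equal to 4.88 bar^-1 gives a polynomial in X; the root in (0,1) is X = 0.740.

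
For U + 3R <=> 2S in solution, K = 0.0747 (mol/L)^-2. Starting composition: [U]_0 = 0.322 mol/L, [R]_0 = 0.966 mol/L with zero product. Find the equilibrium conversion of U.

Let X = conversion of U; extent ξ = 0.322·X mol/L.
Concentrations: [U] = 0.322 − 0.322X; [R] = 0.966 − 0.966X; [S] = 0.644X.
K = [S]^2 / ([U] [R]^3).
Setting equal to 0.0747 and solving for X on (0,1) gives X = 0.161.

X = 0.161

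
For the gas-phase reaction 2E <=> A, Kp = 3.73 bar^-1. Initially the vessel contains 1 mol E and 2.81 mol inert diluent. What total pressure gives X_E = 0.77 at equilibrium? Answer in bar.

P = 6.68 bar

Let X = conversion of E (basis 1 mol E); extent of reaction ξ = 0.5X.
Mole table: n_E = 1 − X; n_A = 0.5X; n_I = 2.81 (inert).
n_T = Σnᵢ = 3.81 − 0.5X.
Kp = p_A / (p_E^2) with p_i = (n_i/n_T)·P.
At X = 0.77: the mole-fraction product g(X) = Π y_i^ν_i = 24.93. Since Kp = g(X)·P^{-1}, P = (g/Kp)^(1/1) = (24.93/3.73)^(1/1) = 6.68 bar.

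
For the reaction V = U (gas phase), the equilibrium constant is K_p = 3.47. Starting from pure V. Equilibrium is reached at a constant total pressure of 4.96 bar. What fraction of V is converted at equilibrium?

Basis: 1 mol V initially; let X = conversion of V. Extent ξ = X.
Moles: n_V = 1 − X; n_U = X.
Total moles n_T = 1 (Δν = 0, constant).
y_i = n_i/n_T, p_i = y_i·P. K_p = p_U / (p_V).
Setting this equal to 3.47 and taking the physical root (0 < X < 1) gives X = 0.776.

X = 0.776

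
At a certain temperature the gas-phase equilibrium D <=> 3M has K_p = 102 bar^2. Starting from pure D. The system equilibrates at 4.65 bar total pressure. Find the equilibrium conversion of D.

Take 1 mol D as basis and let X be its fractional conversion, so ξ = X.
Moles: n_D = 1 − X; n_M = 3X.
Summing: n_T = 1 + 2X.
y_i = n_i/n_T, p_i = y_i·P. K_p = p_M^3 / (p_D).
Setting this equal to 102 bar^2 and taking the physical root (0 < X < 1) gives X = 0.678.

X = 0.678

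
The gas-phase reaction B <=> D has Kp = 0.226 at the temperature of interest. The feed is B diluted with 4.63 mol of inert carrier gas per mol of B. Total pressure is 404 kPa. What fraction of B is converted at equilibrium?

Take 1 mol B as basis and let X be its fractional conversion, so ξ = X.
At extent ξ: n_B = 1 − X; n_D = X; n_I = 4.63 (inert).
n_T stays at 5.63 (no change in mole number).
With p_i = (n_i/n_T)P, Kp = p_D / (p_B).
Substituting and setting equal to 0.226 gives a polynomial in X; the root in (0,1) is X = 0.184.

X = 0.184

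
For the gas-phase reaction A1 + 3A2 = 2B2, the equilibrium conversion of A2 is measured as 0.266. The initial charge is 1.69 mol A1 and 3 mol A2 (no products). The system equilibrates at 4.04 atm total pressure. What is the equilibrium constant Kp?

Let X = conversion of A2 (basis 3 mol A2); extent of reaction ξ = X.
Species balance: n_A1 = 1.69 − X; n_A2 = 3 − 3X; n_B2 = 2X.
Total moles n_T = 4.69 − 2X.
At X = 0.266: n_A1 = 1.42, n_A2 = 2.2, n_B2 = 0.532, n_T = 4.16.
p_i = (n_i/n_T)·P. Kp = p_B2^2 / (p_A1 p_A2^3) = 0.0197 atm^-2.

Kp = 0.0197 atm^-2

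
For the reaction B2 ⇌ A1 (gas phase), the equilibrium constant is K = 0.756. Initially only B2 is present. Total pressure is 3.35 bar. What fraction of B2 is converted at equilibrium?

Basis: 1 mol B2 initially; let X = conversion of B2. Extent ξ = X.
Moles: n_B2 = 1 − X; n_A1 = X.
Total moles n_T = 1 (Δν = 0, constant).
Mole fractions y_i = n_i/n_T; K = p_A1 / (p_B2) with p_i = y_i·P.
This yields a degree-1 equation in X; solving on (0,1), X = 0.431.

X = 0.431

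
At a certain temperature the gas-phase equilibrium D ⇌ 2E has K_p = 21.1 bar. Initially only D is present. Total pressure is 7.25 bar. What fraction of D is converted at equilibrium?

X = 0.649

Take 1 mol D as basis and let X be its fractional conversion, so ξ = X.
Moles: n_D = 1 − X; n_E = 2X.
n_T = Σnᵢ = 1 + X.
Mole fractions y_i = n_i/n_T; K_p = p_E^2 / (p_D) with p_i = y_i·P.
Substituting and setting equal to 21.1 bar gives a polynomial in X; the root in (0,1) is X = 0.649.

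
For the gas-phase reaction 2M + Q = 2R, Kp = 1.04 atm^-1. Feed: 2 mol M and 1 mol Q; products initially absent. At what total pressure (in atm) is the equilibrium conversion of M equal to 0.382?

Basis: 2 mol M initially; let X = conversion of M. Extent ξ = X.
Species balance: n_M = 2 − 2X; n_Q = 1 − X; n_R = 2X.
Total moles n_T = 3 − X.
Kp = p_R^2 / (p_M^2 p_Q) with p_i = (n_i/n_T)·P.
At X = 0.382: the mole-fraction product g(X) = Π y_i^ν_i = 1.619. Since Kp = g(X)·P^{-1}, P = (g/Kp)^(1/1) = (1.619/1.04)^(1/1) = 1.56 atm.

P = 1.56 atm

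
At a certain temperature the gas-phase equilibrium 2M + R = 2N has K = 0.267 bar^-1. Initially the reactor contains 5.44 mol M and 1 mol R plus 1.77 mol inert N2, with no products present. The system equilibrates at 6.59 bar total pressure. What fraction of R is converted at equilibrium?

Let X = conversion of R (basis 1 mol R); extent of reaction ξ = X.
Mole table: n_M = 5.44 − 2X; n_R = 1 − X; n_N = 2X; n_I = 1.77 (inert).
Total moles n_T = 8.21 − X.
With p_i = (n_i/n_T)P, K = p_N^2 / (p_M^2 p_R).
This yields a degree-3 equation in X; solving on (0,1), X = 0.622.

X = 0.622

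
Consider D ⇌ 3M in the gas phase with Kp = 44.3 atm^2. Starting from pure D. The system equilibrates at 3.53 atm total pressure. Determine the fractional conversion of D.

X = 0.629

Let X = conversion of D (basis 1 mol D); extent of reaction ξ = X.
Species balance: n_D = 1 − X; n_M = 3X.
Total moles n_T = 1 + 2X.
y_i = n_i/n_T, p_i = y_i·P. Kp = p_M^3 / (p_D).
Equating to 44.3 atm^2 and solving on 0 < X < 1: X = 0.629.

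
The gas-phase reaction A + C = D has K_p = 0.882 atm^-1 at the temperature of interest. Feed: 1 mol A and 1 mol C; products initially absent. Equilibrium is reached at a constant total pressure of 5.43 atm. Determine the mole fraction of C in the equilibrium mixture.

Take 1 mol A as basis and let X be its fractional conversion, so ξ = X.
Species balance: n_A = 1 − X; n_C = 1 − X; n_D = X.
Total moles n_T = 2 − X.
Mole fractions y_i = n_i/n_T; K_p = p_D / (p_A p_C) with p_i = y_i·P.
Setting this equal to 0.882 atm^-1 and taking the physical root (0 < X < 1) gives X = 0.584.
Then n_C = 0.416, n_T = 1.42, so y_C = 0.294.

y_C = 0.294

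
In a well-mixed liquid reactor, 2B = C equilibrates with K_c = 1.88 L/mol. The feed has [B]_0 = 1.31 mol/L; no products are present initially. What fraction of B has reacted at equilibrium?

X = 0.640

Let X = conversion of B; extent ξ = 1.31X/2 mol/L.
Concentrations: [B] = 1.31 − 1.31X; [C] = 0.655X.
K_c = [C] / ([B]^2).
Solving K_c = 1.88 for X ∈ (0,1): X = 0.640.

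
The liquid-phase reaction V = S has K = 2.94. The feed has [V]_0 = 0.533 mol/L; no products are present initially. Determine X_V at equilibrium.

X = 0.746

Let X = conversion of V; extent ξ = 0.533·X mol/L.
Concentrations: [V] = 0.533 − 0.533X; [S] = 0.533X.
K = [S] / ([V]).
This equals 2.94 at X = 0.746 (the root in 0 < X < 1).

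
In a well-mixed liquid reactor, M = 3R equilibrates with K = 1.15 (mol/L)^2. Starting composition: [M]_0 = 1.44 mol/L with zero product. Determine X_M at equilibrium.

Let X = conversion of M; extent ξ = 1.44·X mol/L.
Concentrations: [M] = 1.44 − 1.44X; [R] = 4.32X.
K = [R]^3 / ([M]).
This equals 1.15 at X = 0.249 (the root in 0 < X < 1).

X = 0.249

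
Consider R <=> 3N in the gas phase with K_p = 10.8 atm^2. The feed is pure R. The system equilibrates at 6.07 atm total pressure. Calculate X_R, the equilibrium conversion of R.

X = 0.265

Take 1 mol R as basis and let X be its fractional conversion, so ξ = X.
Moles: n_R = 1 − X; n_N = 3X.
Total moles n_T = 1 + 2X.
y_i = n_i/n_T, p_i = y_i·P. K_p = p_N^3 / (p_R).
Substituting and setting equal to 10.8 atm^2 gives a polynomial in X; the root in (0,1) is X = 0.265.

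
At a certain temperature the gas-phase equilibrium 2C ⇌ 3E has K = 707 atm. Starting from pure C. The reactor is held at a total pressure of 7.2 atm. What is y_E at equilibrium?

y_E = 0.912

Basis: 1 mol C initially; let X = conversion of C. Extent ξ = 0.5X.
Moles: n_C = 1 − X; n_E = 1.5X.
Total moles n_T = 1 + 0.5X.
Mole fractions y_i = n_i/n_T; K = p_E^3 / (p_C^2) with p_i = y_i·P.
Setting this equal to 707 atm and taking the physical root (0 < X < 1) gives X = 0.874.
Then n_E = 1.31, n_T = 1.44, so y_E = 0.912.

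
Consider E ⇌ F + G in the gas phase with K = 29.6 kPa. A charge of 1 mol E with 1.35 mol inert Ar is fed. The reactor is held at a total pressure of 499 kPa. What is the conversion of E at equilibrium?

Basis: 1 mol E initially; let X = conversion of E. Extent ξ = X.
Species balance: n_E = 1 − X; n_F = X; n_G = X; n_I = 1.35 (inert).
n_T = Σnᵢ = 2.35 + X.
Mole fractions y_i = n_i/n_T; K = p_F p_G / (p_E) with p_i = y_i·P.
Setting this equal to 29.6 kPa and taking the physical root (0 < X < 1) gives X = 0.327.

X = 0.327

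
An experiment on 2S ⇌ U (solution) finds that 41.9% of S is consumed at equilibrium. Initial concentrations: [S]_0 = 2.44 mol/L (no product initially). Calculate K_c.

K_c = 0.254 L/mol

Let X = conversion of S.
Concentrations: [S] = 2.44 − 2.44X; [U] = 1.22X.
At X = 0.419: [S] = 1.42, [U] = 0.511.
K_c = [U] / ([S]^2) = 0.254 L/mol.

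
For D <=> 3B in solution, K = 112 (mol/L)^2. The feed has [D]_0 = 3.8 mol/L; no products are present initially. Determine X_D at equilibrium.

X = 0.518

Let X = conversion of D; extent ξ = 3.8·X mol/L.
Concentrations: [D] = 3.8 − 3.8X; [B] = 11.4X.
K = [B]^3 / ([D]).
Solving K = 112 for X ∈ (0,1): X = 0.518.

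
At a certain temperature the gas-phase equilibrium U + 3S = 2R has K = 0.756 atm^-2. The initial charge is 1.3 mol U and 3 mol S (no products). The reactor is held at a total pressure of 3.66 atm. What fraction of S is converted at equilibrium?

X = 0.589

Let X = conversion of S (basis 3 mol S); extent of reaction ξ = X.
Mole table: n_U = 1.3 − X; n_S = 3 − 3X; n_R = 2X.
n_T = Σnᵢ = 4.3 − 2X.
y_i = n_i/n_T, p_i = y_i·P. K = p_R^2 / (p_U p_S^3).
Equating to 0.756 atm^-2 and solving on 0 < X < 1: X = 0.589.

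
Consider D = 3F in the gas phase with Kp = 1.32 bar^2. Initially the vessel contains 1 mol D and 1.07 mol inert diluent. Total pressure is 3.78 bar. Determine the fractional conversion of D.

Let X = conversion of D (basis 1 mol D); extent of reaction ξ = X.
Species balance: n_D = 1 − X; n_F = 3X; n_I = 1.07 (inert).
Summing: n_T = 2.07 + 2X.
With p_i = (n_i/n_T)P, Kp = p_F^3 / (p_D).
Substituting and setting equal to 1.32 bar^2 gives a polynomial in X; the root in (0,1) is X = 0.257.

X = 0.257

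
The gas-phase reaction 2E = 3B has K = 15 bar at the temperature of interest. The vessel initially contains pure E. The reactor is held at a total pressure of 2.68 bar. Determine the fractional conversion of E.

Take 1 mol E as basis and let X be its fractional conversion, so ξ = 0.5X.
At extent ξ: n_E = 1 − X; n_B = 1.5X.
Summing: n_T = 1 + 0.5X.
y_i = n_i/n_T, p_i = y_i·P. K = p_B^3 / (p_E^2).
Substituting and setting equal to 15 bar gives a polynomial in X; the root in (0,1) is X = 0.648.

X = 0.648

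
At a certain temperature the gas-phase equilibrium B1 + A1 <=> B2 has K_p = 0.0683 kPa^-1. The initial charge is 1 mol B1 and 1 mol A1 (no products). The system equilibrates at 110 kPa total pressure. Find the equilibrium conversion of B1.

Basis: 1 mol B1 initially; let X = conversion of B1. Extent ξ = X.
At extent ξ: n_B1 = 1 − X; n_A1 = 1 − X; n_B2 = X.
n_T = Σnᵢ = 2 − X.
Mole fractions y_i = n_i/n_T; K_p = p_B2 / (p_B1 p_A1) with p_i = y_i·P.
Substituting and setting equal to 0.0683 kPa^-1 gives a polynomial in X; the root in (0,1) is X = 0.657.

X = 0.657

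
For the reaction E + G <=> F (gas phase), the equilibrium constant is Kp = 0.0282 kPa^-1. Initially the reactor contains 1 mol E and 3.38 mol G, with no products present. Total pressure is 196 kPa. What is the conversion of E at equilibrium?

Let X = conversion of E (basis 1 mol E); extent of reaction ξ = X.
At extent ξ: n_E = 1 − X; n_G = 3.38 − X; n_F = X.
n_T = Σnᵢ = 4.38 − X.
y_i = n_i/n_T, p_i = y_i·P. Kp = p_F / (p_E p_G).
Setting this equal to 0.0282 kPa^-1 and taking the physical root (0 < X < 1) gives X = 0.799.

X = 0.799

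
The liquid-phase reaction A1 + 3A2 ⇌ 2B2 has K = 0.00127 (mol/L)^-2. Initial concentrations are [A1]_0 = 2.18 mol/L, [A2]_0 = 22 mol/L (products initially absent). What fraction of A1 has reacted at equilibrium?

Let X = conversion of A1; extent ξ = 2.18·X mol/L.
Concentrations: [A1] = 2.18 − 2.18X; [A2] = 22 − 6.54X; [B2] = 4.36X.
K = [B2]^2 / ([A1] [A2]^3).
Setting equal to 0.00127 and solving for X on (0,1) gives X = 0.593.

X = 0.593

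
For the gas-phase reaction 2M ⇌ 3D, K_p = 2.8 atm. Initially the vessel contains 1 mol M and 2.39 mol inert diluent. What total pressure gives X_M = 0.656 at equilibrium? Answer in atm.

P = 1.29 atm

Take 1 mol M as basis and let X be its fractional conversion, so ξ = 0.5X.
Moles: n_M = 1 − X; n_D = 1.5X; n_I = 2.39 (inert).
n_T = Σnᵢ = 3.39 + 0.5X.
K_p = p_D^3 / (p_M^2) with p_i = (n_i/n_T)·P.
At X = 0.656: the mole-fraction product g(X) = Π y_i^ν_i = 2.166. Since K_p = g(X)·P^{1}, P = (K_p/g)^(1/1) = (2.8/2.166)^(1/1) = 1.29 atm.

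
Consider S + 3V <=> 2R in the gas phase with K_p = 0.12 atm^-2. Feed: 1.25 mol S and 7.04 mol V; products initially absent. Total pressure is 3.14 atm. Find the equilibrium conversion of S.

Let X = conversion of S (basis 1.25 mol S); extent of reaction ξ = 1.25X.
Moles: n_S = 1.25 − 1.25X; n_V = 7.04 − 3.75X; n_R = 2.5X.
Total moles n_T = 8.29 − 2.5X.
Mole fractions y_i = n_i/n_T; K_p = p_R^2 / (p_S p_V^3) with p_i = y_i·P.
Setting this equal to 0.12 atm^-2 and taking the physical root (0 < X < 1) gives X = 0.537.

X = 0.537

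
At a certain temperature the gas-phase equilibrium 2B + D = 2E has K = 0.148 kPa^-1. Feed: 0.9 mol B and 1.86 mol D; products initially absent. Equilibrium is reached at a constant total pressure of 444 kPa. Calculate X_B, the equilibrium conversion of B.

Take 0.9 mol B as basis and let X be its fractional conversion, so ξ = 0.45X.
Species balance: n_B = 0.9 − 0.9X; n_D = 1.86 − 0.45X; n_E = 0.9X.
Total moles n_T = 2.76 − 0.45X.
Mole fractions y_i = n_i/n_T; K = p_E^2 / (p_B^2 p_D) with p_i = y_i·P.
This yields a degree-3 equation in X; solving on (0,1), X = 0.865.

X = 0.865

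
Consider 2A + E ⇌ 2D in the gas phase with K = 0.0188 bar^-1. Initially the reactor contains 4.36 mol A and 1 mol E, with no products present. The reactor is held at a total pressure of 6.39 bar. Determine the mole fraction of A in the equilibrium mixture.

y_A = 0.754

Let X = conversion of E (basis 1 mol E); extent of reaction ξ = X.
Mole table: n_A = 4.36 − 2X; n_E = 1 − X; n_D = 2X.
n_T = Σnᵢ = 5.36 − X.
Mole fractions y_i = n_i/n_T; K = p_D^2 / (p_A^2 p_E) with p_i = y_i·P.
This yields a degree-3 equation in X; solving on (0,1), X = 0.255.
Then n_A = 3.85, n_T = 5.11, so y_A = 0.754.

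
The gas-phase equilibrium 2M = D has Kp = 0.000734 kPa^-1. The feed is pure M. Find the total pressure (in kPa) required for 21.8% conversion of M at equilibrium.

Let X = conversion of M (basis 1 mol M); extent of reaction ξ = 0.5X.
Species balance: n_M = 1 − X; n_D = 0.5X.
Summing: n_T = 1 − 0.5X.
Kp = p_D / (p_M^2) with p_i = (n_i/n_T)·P.
At X = 0.218: the mole-fraction product g(X) = Π y_i^ν_i = 0.1588. Since Kp = g(X)·P^{-1}, P = (g/Kp)^(1/1) = (0.1588/0.000734)^(1/1) = 216 kPa.

P = 216 kPa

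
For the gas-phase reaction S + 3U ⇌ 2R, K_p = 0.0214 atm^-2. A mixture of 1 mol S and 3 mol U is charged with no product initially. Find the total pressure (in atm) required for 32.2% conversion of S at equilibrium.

P = 6.19 atm

Basis: 1 mol S initially; let X = conversion of S. Extent ξ = X.
Mole table: n_S = 1 − X; n_U = 3 − 3X; n_R = 2X.
Summing: n_T = 4 − 2X.
K_p = p_R^2 / (p_S p_U^3) with p_i = (n_i/n_T)·P.
At X = 0.322: the mole-fraction product g(X) = Π y_i^ν_i = 0.8187. Since K_p = g(X)·P^{-2}, P = (g/K_p)^(1/2) = (0.8187/0.0214)^(1/2) = 6.19 atm.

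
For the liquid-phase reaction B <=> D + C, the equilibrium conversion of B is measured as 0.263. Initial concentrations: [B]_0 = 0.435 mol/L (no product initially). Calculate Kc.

Let X = conversion of B.
Concentrations: [B] = 0.435 − 0.435X; [D] = 0.435X; [C] = 0.435X.
At X = 0.263: [B] = 0.321, [D] = 0.114, [C] = 0.114.
Kc = [D] [C] / ([B]) = 0.0408 mol/L.

Kc = 0.0408 mol/L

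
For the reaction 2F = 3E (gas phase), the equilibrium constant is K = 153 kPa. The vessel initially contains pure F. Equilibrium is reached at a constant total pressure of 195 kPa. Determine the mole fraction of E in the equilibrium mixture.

y_E = 0.545

Basis: 1 mol F initially; let X = conversion of F. Extent ξ = 0.5X.
At extent ξ: n_F = 1 − X; n_E = 1.5X.
Summing: n_T = 1 + 0.5X.
With p_i = (n_i/n_T)P, K = p_E^3 / (p_F^2).
Equating to 153 kPa and solving on 0 < X < 1: X = 0.444.
Then n_E = 0.667, n_T = 1.22, so y_E = 0.545.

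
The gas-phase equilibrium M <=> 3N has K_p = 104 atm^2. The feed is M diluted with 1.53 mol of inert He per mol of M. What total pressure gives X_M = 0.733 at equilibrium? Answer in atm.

Let X = conversion of M (basis 1 mol M); extent of reaction ξ = X.
Mole table: n_M = 1 − X; n_N = 3X; n_I = 1.53 (inert).
Summing: n_T = 2.53 + 2X.
K_p = p_N^3 / (p_M) with p_i = (n_i/n_T)·P.
At X = 0.733: the mole-fraction product g(X) = Π y_i^ν_i = 2.494. Since K_p = g(X)·P^{2}, P = (K_p/g)^(1/2) = (104/2.494)^(1/2) = 6.46 atm.

P = 6.46 atm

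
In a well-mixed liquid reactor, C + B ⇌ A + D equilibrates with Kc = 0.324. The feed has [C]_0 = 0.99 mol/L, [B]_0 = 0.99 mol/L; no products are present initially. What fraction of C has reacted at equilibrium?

Let X = conversion of C; extent ξ = 0.99·X mol/L.
Concentrations: [C] = 0.99 − 0.99X; [B] = 0.99 − 0.99X; [A] = 0.99X; [D] = 0.99X.
Kc = [A] [D] / ([C] [B]).
This equals 0.324 at X = 0.363 (the root in 0 < X < 1).

X = 0.363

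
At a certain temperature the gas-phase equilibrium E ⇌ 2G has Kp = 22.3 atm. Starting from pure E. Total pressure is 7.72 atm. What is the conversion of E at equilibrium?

Basis: 1 mol E initially; let X = conversion of E. Extent ξ = X.
Moles: n_E = 1 − X; n_G = 2X.
Summing: n_T = 1 + X.
Mole fractions y_i = n_i/n_T; Kp = p_G^2 / (p_E) with p_i = y_i·P.
This yields a degree-2 equation in X; solving on (0,1), X = 0.648.

X = 0.648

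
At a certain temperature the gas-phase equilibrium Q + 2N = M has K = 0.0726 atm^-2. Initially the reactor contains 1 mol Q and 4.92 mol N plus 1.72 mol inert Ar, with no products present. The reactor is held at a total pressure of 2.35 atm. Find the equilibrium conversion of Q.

Take 1 mol Q as basis and let X be its fractional conversion, so ξ = X.
Mole table: n_Q = 1 − X; n_N = 4.92 − 2X; n_M = X; n_I = 1.72 (inert).
Total moles n_T = 7.64 − 2X.
Mole fractions y_i = n_i/n_T; K = p_M / (p_Q p_N^2) with p_i = y_i·P.
Equating to 0.0726 atm^-2 and solving on 0 < X < 1: X = 0.138.

X = 0.138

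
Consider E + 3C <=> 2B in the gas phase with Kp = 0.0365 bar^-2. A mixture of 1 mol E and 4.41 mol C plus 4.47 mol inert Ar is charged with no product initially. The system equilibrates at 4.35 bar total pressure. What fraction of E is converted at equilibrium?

X = 0.263

Basis: 1 mol E initially; let X = conversion of E. Extent ξ = X.
Moles: n_E = 1 − X; n_C = 4.41 − 3X; n_B = 2X; n_I = 4.47 (inert).
n_T = Σnᵢ = 9.88 − 2X.
Mole fractions y_i = n_i/n_T; Kp = p_B^2 / (p_E p_C^3) with p_i = y_i·P.
Substituting and setting equal to 0.0365 bar^-2 gives a polynomial in X; the root in (0,1) is X = 0.263.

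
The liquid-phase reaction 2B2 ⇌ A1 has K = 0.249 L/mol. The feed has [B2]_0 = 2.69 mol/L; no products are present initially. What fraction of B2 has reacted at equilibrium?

X = 0.432

Let X = conversion of B2; extent ξ = 2.69X/2 mol/L.
Concentrations: [B2] = 2.69 − 2.69X; [A1] = 1.34X.
K = [A1] / ([B2]^2).
This equals 0.249 at X = 0.432 (the root in 0 < X < 1).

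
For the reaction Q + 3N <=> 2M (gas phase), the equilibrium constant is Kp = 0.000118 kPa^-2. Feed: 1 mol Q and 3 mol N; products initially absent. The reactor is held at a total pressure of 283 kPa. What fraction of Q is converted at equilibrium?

Basis: 1 mol Q initially; let X = conversion of Q. Extent ξ = X.
At extent ξ: n_Q = 1 − X; n_N = 3 − 3X; n_M = 2X.
n_T = Σnᵢ = 4 − 2X.
y_i = n_i/n_T, p_i = y_i·P. Kp = p_M^2 / (p_Q p_N^3).
This yields a degree-4 equation in X; solving on (0,1), X = 0.552.

X = 0.552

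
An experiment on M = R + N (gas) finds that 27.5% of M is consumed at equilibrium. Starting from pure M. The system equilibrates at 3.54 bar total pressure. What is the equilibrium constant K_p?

Let X = conversion of M (basis 1 mol M); extent of reaction ξ = X.
Moles: n_M = 1 − X; n_R = X; n_N = X.
n_T = Σnᵢ = 1 + X.
At X = 0.275: n_M = 0.725, n_R = 0.275, n_N = 0.275, n_T = 1.27.
p_i = (n_i/n_T)·P. K_p = p_R p_N / (p_M) = 0.29 bar.

K_p = 0.29 bar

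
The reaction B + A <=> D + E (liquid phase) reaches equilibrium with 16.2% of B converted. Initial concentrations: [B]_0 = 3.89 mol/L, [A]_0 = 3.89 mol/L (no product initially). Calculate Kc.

Let X = conversion of B.
Concentrations: [B] = 3.89 − 3.89X; [A] = 3.89 − 3.89X; [D] = 3.89X; [E] = 3.89X.
At X = 0.162: [B] = 3.26, [A] = 3.26, [D] = 0.63, [E] = 0.63.
Kc = [D] [E] / ([B] [A]) = 0.0374.

Kc = 0.0374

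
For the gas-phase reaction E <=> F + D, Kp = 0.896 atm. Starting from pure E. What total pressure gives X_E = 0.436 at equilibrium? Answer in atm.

P = 3.82 atm

Let X = conversion of E (basis 1 mol E); extent of reaction ξ = X.
At extent ξ: n_E = 1 − X; n_F = X; n_D = X.
Total moles n_T = 1 + X.
Kp = p_F p_D / (p_E) with p_i = (n_i/n_T)·P.
At X = 0.436: the mole-fraction product g(X) = Π y_i^ν_i = 0.2347. Since Kp = g(X)·P^{1}, P = (Kp/g)^(1/1) = (0.896/0.2347)^(1/1) = 3.82 atm.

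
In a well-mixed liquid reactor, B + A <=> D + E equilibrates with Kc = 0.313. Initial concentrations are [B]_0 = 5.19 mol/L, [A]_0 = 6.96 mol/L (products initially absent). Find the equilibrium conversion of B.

X = 0.413

Let X = conversion of B; extent ξ = 5.19·X mol/L.
Concentrations: [B] = 5.19 − 5.19X; [A] = 6.96 − 5.19X; [D] = 5.19X; [E] = 5.19X.
Kc = [D] [E] / ([B] [A]).
Setting equal to 0.313 and solving for X on (0,1) gives X = 0.413.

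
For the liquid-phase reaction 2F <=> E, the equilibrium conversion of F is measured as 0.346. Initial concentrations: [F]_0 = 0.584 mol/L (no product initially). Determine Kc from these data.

Let X = conversion of F.
Concentrations: [F] = 0.584 − 0.584X; [E] = 0.292X.
At X = 0.346: [F] = 0.382, [E] = 0.101.
Kc = [E] / ([F]^2) = 0.693 L/mol.

Kc = 0.693 L/mol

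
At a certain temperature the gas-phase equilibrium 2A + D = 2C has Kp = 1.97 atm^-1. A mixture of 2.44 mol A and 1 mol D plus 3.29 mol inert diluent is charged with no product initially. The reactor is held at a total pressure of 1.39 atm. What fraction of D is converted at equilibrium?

X = 0.410

Let X = conversion of D (basis 1 mol D); extent of reaction ξ = X.
Moles: n_A = 2.44 − 2X; n_D = 1 − X; n_C = 2X; n_I = 3.29 (inert).
Total moles n_T = 6.73 − X.
y_i = n_i/n_T, p_i = y_i·P. Kp = p_C^2 / (p_A^2 p_D).
Setting this equal to 1.97 atm^-1 and taking the physical root (0 < X < 1) gives X = 0.410.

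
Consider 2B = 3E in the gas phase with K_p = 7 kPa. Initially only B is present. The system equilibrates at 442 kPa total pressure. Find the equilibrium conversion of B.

Let X = conversion of B (basis 1 mol B); extent of reaction ξ = 0.5X.
Mole table: n_B = 1 − X; n_E = 1.5X.
n_T = Σnᵢ = 1 + 0.5X.
With p_i = (n_i/n_T)P, K_p = p_E^3 / (p_B^2).
Substituting and setting equal to 7 kPa gives a polynomial in X; the root in (0,1) is X = 0.154.

X = 0.154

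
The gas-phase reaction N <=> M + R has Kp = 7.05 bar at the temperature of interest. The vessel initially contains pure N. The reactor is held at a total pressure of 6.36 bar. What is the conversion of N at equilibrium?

X = 0.725

Let X = conversion of N (basis 1 mol N); extent of reaction ξ = X.
Moles: n_N = 1 − X; n_M = X; n_R = X.
n_T = Σnᵢ = 1 + X.
Mole fractions y_i = n_i/n_T; Kp = p_M p_R / (p_N) with p_i = y_i·P.
This yields a degree-2 equation in X; solving on (0,1), X = 0.725.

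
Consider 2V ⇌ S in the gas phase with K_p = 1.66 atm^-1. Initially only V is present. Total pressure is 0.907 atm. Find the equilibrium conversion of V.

X = 0.623

Take 1 mol V as basis and let X be its fractional conversion, so ξ = 0.5X.
Moles: n_V = 1 − X; n_S = 0.5X.
Summing: n_T = 1 − 0.5X.
Mole fractions y_i = n_i/n_T; K_p = p_S / (p_V^2) with p_i = y_i·P.
Equating to 1.66 atm^-1 and solving on 0 < X < 1: X = 0.623.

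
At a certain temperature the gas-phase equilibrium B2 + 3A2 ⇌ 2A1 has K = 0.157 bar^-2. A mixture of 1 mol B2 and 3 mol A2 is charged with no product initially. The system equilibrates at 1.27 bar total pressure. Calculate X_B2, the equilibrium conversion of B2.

Take 1 mol B2 as basis and let X be its fractional conversion, so ξ = X.
Mole table: n_B2 = 1 − X; n_A2 = 3 − 3X; n_A1 = 2X.
n_T = Σnᵢ = 4 − 2X.
y_i = n_i/n_T, p_i = y_i·P. K = p_A1^2 / (p_B2 p_A2^3).
Equating to 0.157 bar^-2 and solving on 0 < X < 1: X = 0.222.

X = 0.222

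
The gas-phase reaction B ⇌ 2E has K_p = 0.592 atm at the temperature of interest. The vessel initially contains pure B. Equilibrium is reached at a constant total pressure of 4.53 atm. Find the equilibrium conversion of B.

X = 0.178

Let X = conversion of B (basis 1 mol B); extent of reaction ξ = X.
Species balance: n_B = 1 − X; n_E = 2X.
Summing: n_T = 1 + X.
y_i = n_i/n_T, p_i = y_i·P. K_p = p_E^2 / (p_B).
Setting this equal to 0.592 atm and taking the physical root (0 < X < 1) gives X = 0.178.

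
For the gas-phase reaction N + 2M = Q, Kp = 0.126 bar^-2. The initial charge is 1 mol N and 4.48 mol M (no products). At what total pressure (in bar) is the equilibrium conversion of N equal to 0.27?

P = 2.15 bar

Let X = conversion of N (basis 1 mol N); extent of reaction ξ = X.
Species balance: n_N = 1 − X; n_M = 4.48 − 2X; n_Q = X.
Total moles n_T = 5.48 − 2X.
Kp = p_Q / (p_N p_M^2) with p_i = (n_i/n_T)·P.
At X = 0.27: the mole-fraction product g(X) = Π y_i^ν_i = 0.5814. Since Kp = g(X)·P^{-2}, P = (g/Kp)^(1/2) = (0.5814/0.126)^(1/2) = 2.15 bar.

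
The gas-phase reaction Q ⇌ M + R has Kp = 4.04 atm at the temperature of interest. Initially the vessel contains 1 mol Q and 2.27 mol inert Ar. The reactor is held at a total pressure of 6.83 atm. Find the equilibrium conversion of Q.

Basis: 1 mol Q initially; let X = conversion of Q. Extent ξ = X.
At extent ξ: n_Q = 1 − X; n_M = X; n_R = X; n_I = 2.27 (inert).
n_T = Σnᵢ = 3.27 + X.
y_i = n_i/n_T, p_i = y_i·P. Kp = p_M p_R / (p_Q).
Equating to 4.04 atm and solving on 0 < X < 1: X = 0.759.

X = 0.759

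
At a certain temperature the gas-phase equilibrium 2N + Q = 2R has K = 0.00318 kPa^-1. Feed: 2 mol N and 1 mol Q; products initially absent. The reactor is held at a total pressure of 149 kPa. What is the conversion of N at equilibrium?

X = 0.263

Take 2 mol N as basis and let X be its fractional conversion, so ξ = X.
Species balance: n_N = 2 − 2X; n_Q = 1 − X; n_R = 2X.
n_T = Σnᵢ = 3 − X.
Mole fractions y_i = n_i/n_T; K = p_R^2 / (p_N^2 p_Q) with p_i = y_i·P.
Equating to 0.00318 kPa^-1 and solving on 0 < X < 1: X = 0.263.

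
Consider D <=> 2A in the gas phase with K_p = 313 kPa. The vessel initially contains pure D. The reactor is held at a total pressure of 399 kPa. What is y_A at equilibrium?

Take 1 mol D as basis and let X be its fractional conversion, so ξ = X.
Species balance: n_D = 1 − X; n_A = 2X.
Summing: n_T = 1 + X.
Mole fractions y_i = n_i/n_T; K_p = p_A^2 / (p_D) with p_i = y_i·P.
This yields a degree-2 equation in X; solving on (0,1), X = 0.405.
Then n_A = 0.81, n_T = 1.4, so y_A = 0.576.

y_A = 0.576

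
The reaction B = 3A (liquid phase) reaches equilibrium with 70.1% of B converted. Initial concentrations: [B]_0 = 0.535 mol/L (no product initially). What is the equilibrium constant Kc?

Let X = conversion of B.
Concentrations: [B] = 0.535 − 0.535X; [A] = 1.6X.
At X = 0.701: [B] = 0.16, [A] = 1.13.
Kc = [A]^3 / ([B]) = 8.9 (mol/L)^2.

Kc = 8.9 (mol/L)^2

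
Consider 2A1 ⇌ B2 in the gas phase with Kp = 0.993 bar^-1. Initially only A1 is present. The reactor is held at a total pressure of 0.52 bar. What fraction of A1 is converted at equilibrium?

Basis: 1 mol A1 initially; let X = conversion of A1. Extent ξ = 0.5X.
Species balance: n_A1 = 1 − X; n_B2 = 0.5X.
Total moles n_T = 1 − 0.5X.
Mole fractions y_i = n_i/n_T; Kp = p_B2 / (p_A1^2) with p_i = y_i·P.
Equating to 0.993 bar^-1 and solving on 0 < X < 1: X = 0.429.

X = 0.429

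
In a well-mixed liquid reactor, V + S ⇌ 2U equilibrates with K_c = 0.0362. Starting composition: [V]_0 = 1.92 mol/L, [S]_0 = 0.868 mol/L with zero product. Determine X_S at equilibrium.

Let X = conversion of S; extent ξ = 0.868·X mol/L.
Concentrations: [V] = 1.92 − 0.868X; [S] = 0.868 − 0.868X; [U] = 1.74X.
K_c = [U]^2 / ([V] [S]).
This equals 0.0362 at X = 0.128 (the root in 0 < X < 1).

X = 0.128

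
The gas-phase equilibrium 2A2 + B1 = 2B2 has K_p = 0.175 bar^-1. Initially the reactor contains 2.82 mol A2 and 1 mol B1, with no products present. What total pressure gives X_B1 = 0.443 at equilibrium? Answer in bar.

Basis: 1 mol B1 initially; let X = conversion of B1. Extent ξ = X.
Moles: n_A2 = 2.82 − 2X; n_B1 = 1 − X; n_B2 = 2X.
Summing: n_T = 3.82 − X.
K_p = p_B2^2 / (p_A2^2 p_B1) with p_i = (n_i/n_T)·P.
At X = 0.443: the mole-fraction product g(X) = Π y_i^ν_i = 1.272. Since K_p = g(X)·P^{-1}, P = (g/K_p)^(1/1) = (1.272/0.175)^(1/1) = 7.27 bar.

P = 7.27 bar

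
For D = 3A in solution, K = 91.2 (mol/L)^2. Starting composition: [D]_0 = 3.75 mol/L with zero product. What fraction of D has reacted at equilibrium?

X = 0.495

Let X = conversion of D; extent ξ = 3.75·X mol/L.
Concentrations: [D] = 3.75 − 3.75X; [A] = 11.2X.
K = [A]^3 / ([D]).
Setting equal to 91.2 and solving for X on (0,1) gives X = 0.495.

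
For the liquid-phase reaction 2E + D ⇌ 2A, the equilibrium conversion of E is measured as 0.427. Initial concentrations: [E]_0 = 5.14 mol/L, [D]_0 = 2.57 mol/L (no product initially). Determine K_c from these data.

Let X = conversion of E.
Concentrations: [E] = 5.14 − 5.14X; [D] = 2.57 − 2.57X; [A] = 5.14X.
At X = 0.427: [E] = 2.95, [D] = 1.47, [A] = 2.19.
K_c = [A]^2 / ([E]^2 [D]) = 0.377 L/mol.

K_c = 0.377 L/mol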